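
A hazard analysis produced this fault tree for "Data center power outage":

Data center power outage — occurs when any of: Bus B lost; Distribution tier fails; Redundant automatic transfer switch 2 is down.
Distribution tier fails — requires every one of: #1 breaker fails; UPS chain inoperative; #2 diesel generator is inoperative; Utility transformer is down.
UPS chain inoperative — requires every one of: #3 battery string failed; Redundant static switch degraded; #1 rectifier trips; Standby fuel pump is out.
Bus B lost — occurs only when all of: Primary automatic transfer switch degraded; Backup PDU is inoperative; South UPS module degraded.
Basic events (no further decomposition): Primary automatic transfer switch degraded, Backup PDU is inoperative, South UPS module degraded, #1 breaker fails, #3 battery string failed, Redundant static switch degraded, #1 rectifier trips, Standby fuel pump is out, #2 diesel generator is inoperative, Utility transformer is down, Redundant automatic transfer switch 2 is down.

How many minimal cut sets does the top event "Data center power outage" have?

3

Bus B lost [AND]: one cut set from each child combined → 1 × 1 × 1 = 1 cut set(s).
UPS chain inoperative [AND]: one cut set from each child combined → 1 × 1 × 1 × 1 = 1 cut set(s).
Distribution tier fails [AND]: one cut set from each child combined → 1 × 1 × 1 × 1 = 1 cut set(s).
Data center power outage [OR]: union of children's cut sets → 3 cut set(s).
Minimal cut sets: {Backup PDU is inoperative, Primary automatic transfer switch degraded, South UPS module degraded}; {#1 breaker fails, #1 rectifier trips, #2 diesel generator is inoperative, #3 battery string failed, Redundant static switch degraded, Standby fuel pump is out, Utility transformer is down}; {Redundant automatic transfer switch 2 is down}.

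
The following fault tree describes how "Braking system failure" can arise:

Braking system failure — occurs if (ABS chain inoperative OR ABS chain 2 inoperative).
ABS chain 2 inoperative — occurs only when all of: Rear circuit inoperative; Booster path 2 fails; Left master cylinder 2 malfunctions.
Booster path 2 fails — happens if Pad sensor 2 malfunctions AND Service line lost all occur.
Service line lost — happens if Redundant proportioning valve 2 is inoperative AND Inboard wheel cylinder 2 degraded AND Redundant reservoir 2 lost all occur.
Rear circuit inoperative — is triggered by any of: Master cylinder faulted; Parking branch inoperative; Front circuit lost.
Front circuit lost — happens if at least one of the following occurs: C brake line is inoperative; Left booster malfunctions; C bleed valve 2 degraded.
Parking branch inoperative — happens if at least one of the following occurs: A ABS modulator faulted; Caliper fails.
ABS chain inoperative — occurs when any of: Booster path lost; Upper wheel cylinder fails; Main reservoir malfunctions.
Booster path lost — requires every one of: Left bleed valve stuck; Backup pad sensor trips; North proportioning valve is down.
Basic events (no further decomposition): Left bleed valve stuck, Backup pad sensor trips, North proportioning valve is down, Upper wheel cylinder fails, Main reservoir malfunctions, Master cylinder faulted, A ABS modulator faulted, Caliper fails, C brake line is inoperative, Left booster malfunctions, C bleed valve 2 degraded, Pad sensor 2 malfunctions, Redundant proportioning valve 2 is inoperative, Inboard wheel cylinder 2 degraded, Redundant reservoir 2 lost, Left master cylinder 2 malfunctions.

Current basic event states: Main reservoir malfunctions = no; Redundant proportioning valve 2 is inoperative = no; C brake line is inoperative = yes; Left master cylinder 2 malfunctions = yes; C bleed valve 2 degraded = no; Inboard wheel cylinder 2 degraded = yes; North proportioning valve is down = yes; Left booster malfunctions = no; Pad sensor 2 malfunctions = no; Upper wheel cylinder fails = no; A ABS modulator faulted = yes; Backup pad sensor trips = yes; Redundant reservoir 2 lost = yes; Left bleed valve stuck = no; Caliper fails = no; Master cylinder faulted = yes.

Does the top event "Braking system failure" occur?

Booster path lost [AND]: Left bleed valve stuck=not, Backup pad sensor trips=occurs, North proportioning valve is down=occurs → not all inputs occur → does not occur.
ABS chain inoperative [OR]: Booster path lost=not, Upper wheel cylinder fails=not, Main reservoir malfunctions=not → no input occurs → does not occur.
Parking branch inoperative [OR]: A ABS modulator faulted=occurs, Caliper fails=not → at least one input occurs → occurs.
Front circuit lost [OR]: C brake line is inoperative=occurs, Left booster malfunctions=not, C bleed valve 2 degraded=not → at least one input occurs → occurs.
Rear circuit inoperative [OR]: Master cylinder faulted=occurs, Parking branch inoperative=occurs, Front circuit lost=occurs → at least one input occurs → occurs.
Service line lost [AND]: Redundant proportioning valve 2 is inoperative=not, Inboard wheel cylinder 2 degraded=occurs, Redundant reservoir 2 lost=occurs → not all inputs occur → does not occur.
Booster path 2 fails [AND]: Pad sensor 2 malfunctions=not, Service line lost=not → not all inputs occur → does not occur.
ABS chain 2 inoperative [AND]: Rear circuit inoperative=occurs, Booster path 2 fails=not, Left master cylinder 2 malfunctions=occurs → not all inputs occur → does not occur.
Braking system failure [OR]: ABS chain inoperative=not, ABS chain 2 inoperative=not → no input occurs → does not occur.

No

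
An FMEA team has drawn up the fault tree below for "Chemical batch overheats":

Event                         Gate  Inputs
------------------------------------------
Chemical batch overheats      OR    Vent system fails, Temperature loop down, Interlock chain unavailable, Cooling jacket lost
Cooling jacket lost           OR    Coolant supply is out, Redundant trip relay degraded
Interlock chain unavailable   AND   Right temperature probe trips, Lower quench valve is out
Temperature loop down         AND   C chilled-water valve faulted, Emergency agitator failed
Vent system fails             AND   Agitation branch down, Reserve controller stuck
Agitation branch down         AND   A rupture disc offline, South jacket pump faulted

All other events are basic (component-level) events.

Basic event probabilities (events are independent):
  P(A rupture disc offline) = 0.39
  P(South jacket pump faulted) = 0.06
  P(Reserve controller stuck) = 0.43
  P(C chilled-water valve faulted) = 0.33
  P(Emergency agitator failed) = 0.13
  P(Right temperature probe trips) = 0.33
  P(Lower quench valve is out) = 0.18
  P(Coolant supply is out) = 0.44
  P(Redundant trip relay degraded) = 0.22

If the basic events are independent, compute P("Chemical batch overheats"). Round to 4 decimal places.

0.6107

P(Agitation branch down) [AND] = 0.39 × 0.06 = 0.023400
P(Vent system fails) [AND] = 0.023400 × 0.43 = 0.010062
P(Temperature loop down) [AND] = 0.33 × 0.13 = 0.042900
P(Interlock chain unavailable) [AND] = 0.33 × 0.18 = 0.059400
P(Cooling jacket lost) [OR] = 1 − (1−0.44) × (1−0.22) = 0.563200
P(Chemical batch overheats) [OR] = 1 − (1−0.010062) × (1−0.042900) × (1−0.059400) × (1−0.563200) = 0.610728
Rounded to 4 decimal places: P(Chemical batch overheats) ≈ 0.6107.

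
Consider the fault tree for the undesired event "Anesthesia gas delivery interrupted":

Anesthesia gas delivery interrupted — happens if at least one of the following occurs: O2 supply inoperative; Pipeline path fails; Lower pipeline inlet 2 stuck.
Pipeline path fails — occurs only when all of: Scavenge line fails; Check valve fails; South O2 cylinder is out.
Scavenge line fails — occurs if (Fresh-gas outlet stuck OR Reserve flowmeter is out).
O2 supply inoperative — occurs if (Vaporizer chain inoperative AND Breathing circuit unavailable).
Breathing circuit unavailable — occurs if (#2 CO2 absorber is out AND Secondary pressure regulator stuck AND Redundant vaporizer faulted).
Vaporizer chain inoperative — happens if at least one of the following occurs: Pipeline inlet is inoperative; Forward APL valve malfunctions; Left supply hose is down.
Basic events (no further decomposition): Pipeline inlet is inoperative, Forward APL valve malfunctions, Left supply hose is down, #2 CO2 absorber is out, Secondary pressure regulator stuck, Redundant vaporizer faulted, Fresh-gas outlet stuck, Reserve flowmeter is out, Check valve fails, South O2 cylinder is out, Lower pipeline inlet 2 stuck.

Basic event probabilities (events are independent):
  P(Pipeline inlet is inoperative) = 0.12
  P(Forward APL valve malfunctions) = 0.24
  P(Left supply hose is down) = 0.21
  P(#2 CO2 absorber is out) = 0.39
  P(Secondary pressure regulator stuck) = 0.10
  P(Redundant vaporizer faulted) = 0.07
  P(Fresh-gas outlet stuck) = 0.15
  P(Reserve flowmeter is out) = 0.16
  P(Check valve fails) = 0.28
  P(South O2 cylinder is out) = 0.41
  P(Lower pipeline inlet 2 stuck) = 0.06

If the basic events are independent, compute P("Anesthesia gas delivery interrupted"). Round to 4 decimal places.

0.0920

P(Vaporizer chain inoperative) [OR] = 1 − (1−0.12) × (1−0.24) × (1−0.21) = 0.471648
P(Breathing circuit unavailable) [AND] = 0.39 × 0.10 × 0.07 = 0.002730
P(O2 supply inoperative) [AND] = 0.471648 × 0.002730 = 0.001288
P(Scavenge line fails) [OR] = 1 − (1−0.15) × (1−0.16) = 0.286000
P(Pipeline path fails) [AND] = 0.286000 × 0.28 × 0.41 = 0.032833
P(Anesthesia gas delivery interrupted) [OR] = 1 − (1−0.001288) × (1−0.032833) × (1−0.06) = 0.092034
Rounded to 4 decimal places: P(Anesthesia gas delivery interrupted) ≈ 0.0920.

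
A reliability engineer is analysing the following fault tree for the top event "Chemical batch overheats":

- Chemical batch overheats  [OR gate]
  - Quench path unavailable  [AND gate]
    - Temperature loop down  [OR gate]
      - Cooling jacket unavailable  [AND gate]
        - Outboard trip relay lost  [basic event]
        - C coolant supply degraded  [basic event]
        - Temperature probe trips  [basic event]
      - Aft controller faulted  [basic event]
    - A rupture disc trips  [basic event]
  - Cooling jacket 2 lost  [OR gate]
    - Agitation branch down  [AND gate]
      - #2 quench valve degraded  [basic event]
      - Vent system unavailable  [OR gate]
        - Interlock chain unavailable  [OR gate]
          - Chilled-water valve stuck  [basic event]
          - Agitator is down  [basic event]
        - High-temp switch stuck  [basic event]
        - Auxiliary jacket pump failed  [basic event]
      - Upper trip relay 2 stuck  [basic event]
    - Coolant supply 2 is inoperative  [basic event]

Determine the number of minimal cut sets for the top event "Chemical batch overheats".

7

Cooling jacket unavailable [AND]: one cut set from each child combined → 1 × 1 × 1 = 1 cut set(s).
Temperature loop down [OR]: union of children's cut sets → 2 cut set(s).
Quench path unavailable [AND]: one cut set from each child combined → 2 × 1 = 2 cut set(s).
Interlock chain unavailable [OR]: union of children's cut sets → 2 cut set(s).
Vent system unavailable [OR]: union of children's cut sets → 4 cut set(s).
Agitation branch down [AND]: one cut set from each child combined → 1 × 4 × 1 = 4 cut set(s).
Cooling jacket 2 lost [OR]: union of children's cut sets → 5 cut set(s).
Chemical batch overheats [OR]: union of children's cut sets → 7 cut set(s).
Minimal cut sets: {A rupture disc trips, C coolant supply degraded, Outboard trip relay lost, Temperature probe trips}; {A rupture disc trips, Aft controller faulted}; {#2 quench valve degraded, Chilled-water valve stuck, Upper trip relay 2 stuck}; {#2 quench valve degraded, Agitator is down, Upper trip relay 2 stuck}; {#2 quench valve degraded, High-temp switch stuck, Upper trip relay 2 stuck}; {#2 quench valve degraded, Auxiliary jacket pump failed, Upper trip relay 2 stuck}; {Coolant supply 2 is inoperative}.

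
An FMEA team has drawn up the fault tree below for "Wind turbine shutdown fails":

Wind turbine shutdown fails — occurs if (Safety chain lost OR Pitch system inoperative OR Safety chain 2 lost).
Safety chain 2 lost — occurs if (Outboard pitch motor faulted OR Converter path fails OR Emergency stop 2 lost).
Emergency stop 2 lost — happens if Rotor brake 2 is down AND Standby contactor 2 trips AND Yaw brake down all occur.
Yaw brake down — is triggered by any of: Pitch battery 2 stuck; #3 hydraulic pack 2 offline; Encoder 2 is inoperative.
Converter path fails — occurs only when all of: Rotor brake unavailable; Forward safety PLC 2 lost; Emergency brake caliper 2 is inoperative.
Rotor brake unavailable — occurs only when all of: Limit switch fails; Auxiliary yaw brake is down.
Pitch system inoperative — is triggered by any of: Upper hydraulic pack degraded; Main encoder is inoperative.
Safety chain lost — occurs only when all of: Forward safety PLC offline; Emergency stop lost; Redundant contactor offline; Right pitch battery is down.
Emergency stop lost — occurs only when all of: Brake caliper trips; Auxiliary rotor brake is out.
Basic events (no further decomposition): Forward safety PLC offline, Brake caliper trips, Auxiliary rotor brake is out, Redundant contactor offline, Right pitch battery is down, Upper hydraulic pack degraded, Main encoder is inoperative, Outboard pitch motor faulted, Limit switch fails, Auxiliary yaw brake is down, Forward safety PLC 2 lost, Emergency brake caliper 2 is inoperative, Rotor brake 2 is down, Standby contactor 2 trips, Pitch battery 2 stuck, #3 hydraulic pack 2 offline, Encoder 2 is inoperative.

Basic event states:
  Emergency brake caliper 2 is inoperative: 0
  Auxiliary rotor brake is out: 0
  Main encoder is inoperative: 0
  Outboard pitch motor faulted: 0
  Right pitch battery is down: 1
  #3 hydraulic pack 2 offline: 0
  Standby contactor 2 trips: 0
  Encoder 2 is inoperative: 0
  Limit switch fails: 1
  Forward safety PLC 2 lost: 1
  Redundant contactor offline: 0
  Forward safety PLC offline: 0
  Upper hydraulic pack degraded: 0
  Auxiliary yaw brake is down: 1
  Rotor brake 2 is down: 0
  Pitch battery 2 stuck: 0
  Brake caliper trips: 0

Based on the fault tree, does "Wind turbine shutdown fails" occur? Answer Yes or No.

Emergency stop lost [AND]: Brake caliper trips=not, Auxiliary rotor brake is out=not → not all inputs occur → does not occur.
Safety chain lost [AND]: Forward safety PLC offline=not, Emergency stop lost=not, Redundant contactor offline=not, Right pitch battery is down=occurs → not all inputs occur → does not occur.
Pitch system inoperative [OR]: Upper hydraulic pack degraded=not, Main encoder is inoperative=not → no input occurs → does not occur.
Rotor brake unavailable [AND]: Limit switch fails=occurs, Auxiliary yaw brake is down=occurs → all inputs occur → occurs.
Converter path fails [AND]: Rotor brake unavailable=occurs, Forward safety PLC 2 lost=occurs, Emergency brake caliper 2 is inoperative=not → not all inputs occur → does not occur.
Yaw brake down [OR]: Pitch battery 2 stuck=not, #3 hydraulic pack 2 offline=not, Encoder 2 is inoperative=not → no input occurs → does not occur.
Emergency stop 2 lost [AND]: Rotor brake 2 is down=not, Standby contactor 2 trips=not, Yaw brake down=not → not all inputs occur → does not occur.
Safety chain 2 lost [OR]: Outboard pitch motor faulted=not, Converter path fails=not, Emergency stop 2 lost=not → no input occurs → does not occur.
Wind turbine shutdown fails [OR]: Safety chain lost=not, Pitch system inoperative=not, Safety chain 2 lost=not → no input occurs → does not occur.

No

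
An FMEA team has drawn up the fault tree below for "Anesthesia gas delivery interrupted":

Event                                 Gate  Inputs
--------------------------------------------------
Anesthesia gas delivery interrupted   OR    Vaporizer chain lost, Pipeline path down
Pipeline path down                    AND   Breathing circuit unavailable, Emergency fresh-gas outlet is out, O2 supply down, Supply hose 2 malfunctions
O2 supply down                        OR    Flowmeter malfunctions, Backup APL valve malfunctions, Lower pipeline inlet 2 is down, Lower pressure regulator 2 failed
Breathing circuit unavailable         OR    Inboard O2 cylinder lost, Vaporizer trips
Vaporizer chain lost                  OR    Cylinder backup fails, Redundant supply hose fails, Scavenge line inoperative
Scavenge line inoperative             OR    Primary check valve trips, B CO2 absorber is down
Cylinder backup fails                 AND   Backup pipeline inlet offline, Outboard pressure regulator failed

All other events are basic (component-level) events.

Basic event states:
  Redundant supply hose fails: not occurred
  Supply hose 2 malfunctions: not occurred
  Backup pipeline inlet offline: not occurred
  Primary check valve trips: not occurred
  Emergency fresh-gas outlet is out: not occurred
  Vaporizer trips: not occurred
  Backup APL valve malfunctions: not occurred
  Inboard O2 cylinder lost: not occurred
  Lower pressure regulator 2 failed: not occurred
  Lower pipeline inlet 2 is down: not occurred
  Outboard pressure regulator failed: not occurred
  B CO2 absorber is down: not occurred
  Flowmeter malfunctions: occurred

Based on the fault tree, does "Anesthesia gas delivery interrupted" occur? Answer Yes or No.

No

Cylinder backup fails [AND]: Backup pipeline inlet offline=not, Outboard pressure regulator failed=not → not all inputs occur → does not occur.
Scavenge line inoperative [OR]: Primary check valve trips=not, B CO2 absorber is down=not → no input occurs → does not occur.
Vaporizer chain lost [OR]: Cylinder backup fails=not, Redundant supply hose fails=not, Scavenge line inoperative=not → no input occurs → does not occur.
Breathing circuit unavailable [OR]: Inboard O2 cylinder lost=not, Vaporizer trips=not → no input occurs → does not occur.
O2 supply down [OR]: Flowmeter malfunctions=occurs, Backup APL valve malfunctions=not, Lower pipeline inlet 2 is down=not, Lower pressure regulator 2 failed=not → at least one input occurs → occurs.
Pipeline path down [AND]: Breathing circuit unavailable=not, Emergency fresh-gas outlet is out=not, O2 supply down=occurs, Supply hose 2 malfunctions=not → not all inputs occur → does not occur.
Anesthesia gas delivery interrupted [OR]: Vaporizer chain lost=not, Pipeline path down=not → no input occurs → does not occur.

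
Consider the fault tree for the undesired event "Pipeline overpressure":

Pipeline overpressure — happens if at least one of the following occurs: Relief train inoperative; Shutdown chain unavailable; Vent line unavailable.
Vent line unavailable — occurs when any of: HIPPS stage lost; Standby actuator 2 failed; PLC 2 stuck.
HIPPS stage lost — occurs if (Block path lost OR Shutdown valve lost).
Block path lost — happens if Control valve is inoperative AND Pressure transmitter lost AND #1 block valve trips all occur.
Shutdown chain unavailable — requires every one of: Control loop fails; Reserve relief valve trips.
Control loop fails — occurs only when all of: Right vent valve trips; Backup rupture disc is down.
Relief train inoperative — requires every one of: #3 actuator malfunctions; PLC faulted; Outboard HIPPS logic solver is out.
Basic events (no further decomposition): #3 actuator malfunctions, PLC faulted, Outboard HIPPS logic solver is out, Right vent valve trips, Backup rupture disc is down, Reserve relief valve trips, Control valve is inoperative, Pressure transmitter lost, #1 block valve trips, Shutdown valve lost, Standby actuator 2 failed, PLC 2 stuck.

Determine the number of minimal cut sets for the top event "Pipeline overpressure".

6

Relief train inoperative [AND]: one cut set from each child combined → 1 × 1 × 1 = 1 cut set(s).
Control loop fails [AND]: one cut set from each child combined → 1 × 1 = 1 cut set(s).
Shutdown chain unavailable [AND]: one cut set from each child combined → 1 × 1 = 1 cut set(s).
Block path lost [AND]: one cut set from each child combined → 1 × 1 × 1 = 1 cut set(s).
HIPPS stage lost [OR]: union of children's cut sets → 2 cut set(s).
Vent line unavailable [OR]: union of children's cut sets → 4 cut set(s).
Pipeline overpressure [OR]: union of children's cut sets → 6 cut set(s).
Minimal cut sets: {#3 actuator malfunctions, Outboard HIPPS logic solver is out, PLC faulted}; {Backup rupture disc is down, Reserve relief valve trips, Right vent valve trips}; {#1 block valve trips, Control valve is inoperative, Pressure transmitter lost}; {Shutdown valve lost}; {Standby actuator 2 failed}; {PLC 2 stuck}.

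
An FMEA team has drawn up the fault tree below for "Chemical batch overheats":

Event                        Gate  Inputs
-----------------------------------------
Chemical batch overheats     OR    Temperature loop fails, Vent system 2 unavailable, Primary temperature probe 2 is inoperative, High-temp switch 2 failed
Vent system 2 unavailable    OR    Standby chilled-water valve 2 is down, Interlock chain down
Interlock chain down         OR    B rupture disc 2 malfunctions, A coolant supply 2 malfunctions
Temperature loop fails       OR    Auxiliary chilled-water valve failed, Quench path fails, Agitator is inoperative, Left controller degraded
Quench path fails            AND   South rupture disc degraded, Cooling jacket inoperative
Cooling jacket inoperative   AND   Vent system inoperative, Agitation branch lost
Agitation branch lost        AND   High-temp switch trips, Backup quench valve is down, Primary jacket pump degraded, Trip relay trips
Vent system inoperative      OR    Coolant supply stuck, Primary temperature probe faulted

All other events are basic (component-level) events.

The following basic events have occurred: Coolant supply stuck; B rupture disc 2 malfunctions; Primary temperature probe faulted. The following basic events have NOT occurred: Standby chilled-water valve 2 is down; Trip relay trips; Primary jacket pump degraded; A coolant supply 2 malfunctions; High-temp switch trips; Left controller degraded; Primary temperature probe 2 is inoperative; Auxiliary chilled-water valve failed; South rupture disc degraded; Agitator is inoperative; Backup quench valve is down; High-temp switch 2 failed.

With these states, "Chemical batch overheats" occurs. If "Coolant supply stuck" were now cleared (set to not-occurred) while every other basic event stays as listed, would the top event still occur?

Yes

Counterfactual: set "Coolant supply stuck" to not occurred.
Vent system inoperative [OR]: Coolant supply stuck=not, Primary temperature probe faulted=occurs → at least one input occurs → occurs.
Agitation branch lost [AND]: High-temp switch trips=not, Backup quench valve is down=not, Primary jacket pump degraded=not, Trip relay trips=not → not all inputs occur → does not occur.
Cooling jacket inoperative [AND]: Vent system inoperative=occurs, Agitation branch lost=not → not all inputs occur → does not occur.
Quench path fails [AND]: South rupture disc degraded=not, Cooling jacket inoperative=not → not all inputs occur → does not occur.
Temperature loop fails [OR]: Auxiliary chilled-water valve failed=not, Quench path fails=not, Agitator is inoperative=not, Left controller degraded=not → no input occurs → does not occur.
Interlock chain down [OR]: B rupture disc 2 malfunctions=occurs, A coolant supply 2 malfunctions=not → at least one input occurs → occurs.
Vent system 2 unavailable [OR]: Standby chilled-water valve 2 is down=not, Interlock chain down=occurs → at least one input occurs → occurs.
Chemical batch overheats [OR]: Temperature loop fails=not, Vent system 2 unavailable=occurs, Primary temperature probe 2 is inoperative=not, High-temp switch 2 failed=not → at least one input occurs → occurs.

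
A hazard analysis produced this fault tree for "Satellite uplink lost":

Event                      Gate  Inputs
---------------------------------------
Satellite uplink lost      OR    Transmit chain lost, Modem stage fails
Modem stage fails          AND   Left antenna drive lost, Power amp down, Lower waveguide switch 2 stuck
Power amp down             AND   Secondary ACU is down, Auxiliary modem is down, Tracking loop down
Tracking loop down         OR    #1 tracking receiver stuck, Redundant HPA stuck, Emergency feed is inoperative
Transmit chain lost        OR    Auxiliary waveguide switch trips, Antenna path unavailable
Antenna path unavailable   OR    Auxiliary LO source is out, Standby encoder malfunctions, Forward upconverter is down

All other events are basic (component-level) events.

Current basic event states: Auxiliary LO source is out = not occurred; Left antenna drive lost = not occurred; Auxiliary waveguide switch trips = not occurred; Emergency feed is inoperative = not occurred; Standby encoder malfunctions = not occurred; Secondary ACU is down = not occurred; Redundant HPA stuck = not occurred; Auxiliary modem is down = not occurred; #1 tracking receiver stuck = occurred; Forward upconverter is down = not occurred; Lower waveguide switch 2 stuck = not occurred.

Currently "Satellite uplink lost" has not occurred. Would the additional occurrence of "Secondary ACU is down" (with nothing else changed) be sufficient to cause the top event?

No

Counterfactual: set "Secondary ACU is down" to occurred.
Antenna path unavailable [OR]: Auxiliary LO source is out=not, Standby encoder malfunctions=not, Forward upconverter is down=not → no input occurs → does not occur.
Transmit chain lost [OR]: Auxiliary waveguide switch trips=not, Antenna path unavailable=not → no input occurs → does not occur.
Tracking loop down [OR]: #1 tracking receiver stuck=occurs, Redundant HPA stuck=not, Emergency feed is inoperative=not → at least one input occurs → occurs.
Power amp down [AND]: Secondary ACU is down=occurs, Auxiliary modem is down=not, Tracking loop down=occurs → not all inputs occur → does not occur.
Modem stage fails [AND]: Left antenna drive lost=not, Power amp down=not, Lower waveguide switch 2 stuck=not → not all inputs occur → does not occur.
Satellite uplink lost [OR]: Transmit chain lost=not, Modem stage fails=not → no input occurs → does not occur.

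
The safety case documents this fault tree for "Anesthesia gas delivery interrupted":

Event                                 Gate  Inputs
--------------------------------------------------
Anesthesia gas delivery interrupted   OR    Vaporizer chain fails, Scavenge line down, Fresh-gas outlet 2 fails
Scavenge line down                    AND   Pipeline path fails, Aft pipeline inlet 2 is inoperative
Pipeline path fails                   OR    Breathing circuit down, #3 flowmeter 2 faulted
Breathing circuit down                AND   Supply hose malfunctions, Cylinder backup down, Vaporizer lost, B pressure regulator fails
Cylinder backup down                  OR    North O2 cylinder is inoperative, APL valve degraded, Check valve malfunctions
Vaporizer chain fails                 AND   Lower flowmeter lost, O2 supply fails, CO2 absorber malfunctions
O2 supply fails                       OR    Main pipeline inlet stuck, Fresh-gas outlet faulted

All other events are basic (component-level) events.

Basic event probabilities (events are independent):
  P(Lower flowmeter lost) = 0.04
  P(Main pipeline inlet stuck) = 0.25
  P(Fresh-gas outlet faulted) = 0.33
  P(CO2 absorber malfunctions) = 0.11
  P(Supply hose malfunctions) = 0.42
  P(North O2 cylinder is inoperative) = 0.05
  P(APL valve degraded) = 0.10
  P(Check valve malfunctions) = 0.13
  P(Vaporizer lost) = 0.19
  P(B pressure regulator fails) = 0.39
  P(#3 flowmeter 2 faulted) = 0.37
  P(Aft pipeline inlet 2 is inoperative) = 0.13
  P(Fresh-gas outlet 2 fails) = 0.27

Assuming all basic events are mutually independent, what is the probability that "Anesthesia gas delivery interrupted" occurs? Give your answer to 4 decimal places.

0.3071

P(O2 supply fails) [OR] = 1 − (1−0.25) × (1−0.33) = 0.497500
P(Vaporizer chain fails) [AND] = 0.04 × 0.497500 × 0.11 = 0.002189
P(Cylinder backup down) [OR] = 1 − (1−0.05) × (1−0.10) × (1−0.13) = 0.256150
P(Breathing circuit down) [AND] = 0.42 × 0.256150 × 0.19 × 0.39 = 0.007972
P(Pipeline path fails) [OR] = 1 − (1−0.007972) × (1−0.37) = 0.375022
P(Scavenge line down) [AND] = 0.375022 × 0.13 = 0.048753
P(Anesthesia gas delivery interrupted) [OR] = 1 − (1−0.002189) × (1−0.048753) × (1−0.27) = 0.307110
Rounded to 4 decimal places: P(Anesthesia gas delivery interrupted) ≈ 0.3071.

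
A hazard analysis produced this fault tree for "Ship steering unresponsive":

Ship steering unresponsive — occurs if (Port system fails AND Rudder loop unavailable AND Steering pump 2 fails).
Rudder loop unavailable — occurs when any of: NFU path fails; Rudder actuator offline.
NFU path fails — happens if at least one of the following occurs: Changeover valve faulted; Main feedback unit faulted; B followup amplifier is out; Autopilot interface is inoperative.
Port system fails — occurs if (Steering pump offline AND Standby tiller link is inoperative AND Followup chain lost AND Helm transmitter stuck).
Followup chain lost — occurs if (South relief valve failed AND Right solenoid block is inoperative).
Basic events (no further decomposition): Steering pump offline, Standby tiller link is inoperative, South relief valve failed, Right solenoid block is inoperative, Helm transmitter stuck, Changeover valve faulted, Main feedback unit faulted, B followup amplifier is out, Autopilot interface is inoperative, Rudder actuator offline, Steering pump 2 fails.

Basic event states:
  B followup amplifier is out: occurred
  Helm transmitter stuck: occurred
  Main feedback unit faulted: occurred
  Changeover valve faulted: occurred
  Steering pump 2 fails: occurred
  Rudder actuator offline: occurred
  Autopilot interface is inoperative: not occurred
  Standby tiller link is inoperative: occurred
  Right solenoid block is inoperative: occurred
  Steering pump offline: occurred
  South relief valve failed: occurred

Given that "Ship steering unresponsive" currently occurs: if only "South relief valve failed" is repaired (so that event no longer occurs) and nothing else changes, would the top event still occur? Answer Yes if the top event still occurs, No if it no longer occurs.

Counterfactual: set "South relief valve failed" to not occurred.
Followup chain lost [AND]: South relief valve failed=not, Right solenoid block is inoperative=occurs → not all inputs occur → does not occur.
Port system fails [AND]: Steering pump offline=occurs, Standby tiller link is inoperative=occurs, Followup chain lost=not, Helm transmitter stuck=occurs → not all inputs occur → does not occur.
NFU path fails [OR]: Changeover valve faulted=occurs, Main feedback unit faulted=occurs, B followup amplifier is out=occurs, Autopilot interface is inoperative=not → at least one input occurs → occurs.
Rudder loop unavailable [OR]: NFU path fails=occurs, Rudder actuator offline=occurs → at least one input occurs → occurs.
Ship steering unresponsive [AND]: Port system fails=not, Rudder loop unavailable=occurs, Steering pump 2 fails=occurs → not all inputs occur → does not occur.

No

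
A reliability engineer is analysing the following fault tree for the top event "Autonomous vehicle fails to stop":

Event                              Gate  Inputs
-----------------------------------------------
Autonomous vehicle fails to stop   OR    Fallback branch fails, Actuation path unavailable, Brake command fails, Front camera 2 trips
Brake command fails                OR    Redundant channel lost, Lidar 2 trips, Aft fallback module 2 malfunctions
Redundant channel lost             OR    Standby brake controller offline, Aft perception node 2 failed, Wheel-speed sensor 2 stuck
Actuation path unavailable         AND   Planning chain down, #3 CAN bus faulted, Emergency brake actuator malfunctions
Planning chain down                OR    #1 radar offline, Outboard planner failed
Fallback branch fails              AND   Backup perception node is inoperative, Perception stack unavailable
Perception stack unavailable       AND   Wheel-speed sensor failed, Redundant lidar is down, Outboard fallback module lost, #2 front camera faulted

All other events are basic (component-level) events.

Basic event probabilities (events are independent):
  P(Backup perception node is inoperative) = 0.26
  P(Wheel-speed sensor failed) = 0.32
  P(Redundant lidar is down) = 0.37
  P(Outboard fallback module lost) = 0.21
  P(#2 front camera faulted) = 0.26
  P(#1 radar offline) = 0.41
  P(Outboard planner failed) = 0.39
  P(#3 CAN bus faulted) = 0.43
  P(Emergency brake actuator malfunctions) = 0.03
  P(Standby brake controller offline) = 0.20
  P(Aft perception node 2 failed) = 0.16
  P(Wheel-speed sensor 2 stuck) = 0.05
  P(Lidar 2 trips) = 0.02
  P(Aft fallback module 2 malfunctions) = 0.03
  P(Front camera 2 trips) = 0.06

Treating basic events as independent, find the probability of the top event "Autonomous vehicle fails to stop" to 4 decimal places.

0.4352

P(Perception stack unavailable) [AND] = 0.32 × 0.37 × 0.21 × 0.26 = 0.006465
P(Fallback branch fails) [AND] = 0.26 × 0.006465 = 0.001681
P(Planning chain down) [OR] = 1 − (1−0.41) × (1−0.39) = 0.640100
P(Actuation path unavailable) [AND] = 0.640100 × 0.43 × 0.03 = 0.008257
P(Redundant channel lost) [OR] = 1 − (1−0.20) × (1−0.16) × (1−0.05) = 0.361600
P(Brake command fails) [OR] = 1 − (1−0.361600) × (1−0.02) × (1−0.03) = 0.393137
P(Autonomous vehicle fails to stop) [OR] = 1 − (1−0.001681) × (1−0.008257) × (1−0.393137) × (1−0.06) = 0.435210
Rounded to 4 decimal places: P(Autonomous vehicle fails to stop) ≈ 0.4352.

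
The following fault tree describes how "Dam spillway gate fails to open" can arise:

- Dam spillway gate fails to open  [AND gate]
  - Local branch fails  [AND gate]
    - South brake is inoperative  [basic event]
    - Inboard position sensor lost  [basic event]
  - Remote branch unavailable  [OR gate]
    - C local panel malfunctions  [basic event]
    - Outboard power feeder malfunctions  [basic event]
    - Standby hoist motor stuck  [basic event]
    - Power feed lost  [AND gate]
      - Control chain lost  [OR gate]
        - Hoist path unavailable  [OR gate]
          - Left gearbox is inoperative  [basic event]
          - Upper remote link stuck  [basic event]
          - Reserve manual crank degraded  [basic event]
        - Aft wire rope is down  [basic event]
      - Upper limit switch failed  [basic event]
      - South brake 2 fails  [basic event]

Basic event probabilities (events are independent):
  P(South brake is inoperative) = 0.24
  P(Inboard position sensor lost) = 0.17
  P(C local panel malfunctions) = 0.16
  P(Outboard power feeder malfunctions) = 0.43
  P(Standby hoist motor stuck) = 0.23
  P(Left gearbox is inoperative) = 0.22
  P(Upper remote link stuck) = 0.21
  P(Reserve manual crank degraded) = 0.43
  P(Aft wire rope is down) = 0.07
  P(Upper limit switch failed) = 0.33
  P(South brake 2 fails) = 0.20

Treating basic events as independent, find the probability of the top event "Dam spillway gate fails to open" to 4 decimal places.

P(Local branch fails) [AND] = 0.24 × 0.17 = 0.040800
P(Hoist path unavailable) [OR] = 1 − (1−0.22) × (1−0.21) × (1−0.43) = 0.648766
P(Control chain lost) [OR] = 1 − (1−0.648766) × (1−0.07) = 0.673352
P(Power feed lost) [AND] = 0.673352 × 0.33 × 0.20 = 0.044441
P(Remote branch unavailable) [OR] = 1 − (1−0.16) × (1−0.43) × (1−0.23) × (1−0.044441) = 0.647708
P(Dam spillway gate fails to open) [AND] = 0.040800 × 0.647708 = 0.026426
Rounded to 4 decimal places: P(Dam spillway gate fails to open) ≈ 0.0264.

0.0264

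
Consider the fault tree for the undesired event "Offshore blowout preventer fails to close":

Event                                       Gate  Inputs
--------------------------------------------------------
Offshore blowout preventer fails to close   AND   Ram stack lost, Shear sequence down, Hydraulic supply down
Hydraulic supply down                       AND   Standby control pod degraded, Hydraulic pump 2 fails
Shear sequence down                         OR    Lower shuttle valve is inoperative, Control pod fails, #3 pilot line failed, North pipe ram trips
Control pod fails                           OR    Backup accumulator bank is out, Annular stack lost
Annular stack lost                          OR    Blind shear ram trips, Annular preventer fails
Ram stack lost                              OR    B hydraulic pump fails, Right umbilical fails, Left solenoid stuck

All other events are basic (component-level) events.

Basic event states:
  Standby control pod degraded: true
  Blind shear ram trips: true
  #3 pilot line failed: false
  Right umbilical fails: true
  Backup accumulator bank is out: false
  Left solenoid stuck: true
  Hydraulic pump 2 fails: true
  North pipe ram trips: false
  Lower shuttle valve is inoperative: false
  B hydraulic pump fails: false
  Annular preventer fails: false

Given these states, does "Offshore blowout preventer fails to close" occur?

Yes

Ram stack lost [OR]: B hydraulic pump fails=not, Right umbilical fails=occurs, Left solenoid stuck=occurs → at least one input occurs → occurs.
Annular stack lost [OR]: Blind shear ram trips=occurs, Annular preventer fails=not → at least one input occurs → occurs.
Control pod fails [OR]: Backup accumulator bank is out=not, Annular stack lost=occurs → at least one input occurs → occurs.
Shear sequence down [OR]: Lower shuttle valve is inoperative=not, Control pod fails=occurs, #3 pilot line failed=not, North pipe ram trips=not → at least one input occurs → occurs.
Hydraulic supply down [AND]: Standby control pod degraded=occurs, Hydraulic pump 2 fails=occurs → all inputs occur → occurs.
Offshore blowout preventer fails to close [AND]: Ram stack lost=occurs, Shear sequence down=occurs, Hydraulic supply down=occurs → all inputs occur → occurs.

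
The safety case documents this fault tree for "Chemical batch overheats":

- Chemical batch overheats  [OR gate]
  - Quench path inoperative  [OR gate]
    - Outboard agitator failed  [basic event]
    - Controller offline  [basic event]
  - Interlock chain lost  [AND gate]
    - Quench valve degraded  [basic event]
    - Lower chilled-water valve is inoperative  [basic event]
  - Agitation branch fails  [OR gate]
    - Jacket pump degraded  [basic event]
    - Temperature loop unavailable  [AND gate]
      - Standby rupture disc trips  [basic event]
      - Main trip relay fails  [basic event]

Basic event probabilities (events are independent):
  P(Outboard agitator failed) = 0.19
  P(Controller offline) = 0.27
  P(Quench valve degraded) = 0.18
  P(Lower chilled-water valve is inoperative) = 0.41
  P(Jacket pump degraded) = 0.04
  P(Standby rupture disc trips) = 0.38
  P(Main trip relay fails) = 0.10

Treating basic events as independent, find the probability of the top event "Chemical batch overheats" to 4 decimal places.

P(Quench path inoperative) [OR] = 1 − (1−0.19) × (1−0.27) = 0.408700
P(Interlock chain lost) [AND] = 0.18 × 0.41 = 0.073800
P(Temperature loop unavailable) [AND] = 0.38 × 0.10 = 0.038000
P(Agitation branch fails) [OR] = 1 − (1−0.04) × (1−0.038000) = 0.076480
P(Chemical batch overheats) [OR] = 1 − (1−0.408700) × (1−0.073800) × (1−0.076480) = 0.494223
Rounded to 4 decimal places: P(Chemical batch overheats) ≈ 0.4942.

0.4942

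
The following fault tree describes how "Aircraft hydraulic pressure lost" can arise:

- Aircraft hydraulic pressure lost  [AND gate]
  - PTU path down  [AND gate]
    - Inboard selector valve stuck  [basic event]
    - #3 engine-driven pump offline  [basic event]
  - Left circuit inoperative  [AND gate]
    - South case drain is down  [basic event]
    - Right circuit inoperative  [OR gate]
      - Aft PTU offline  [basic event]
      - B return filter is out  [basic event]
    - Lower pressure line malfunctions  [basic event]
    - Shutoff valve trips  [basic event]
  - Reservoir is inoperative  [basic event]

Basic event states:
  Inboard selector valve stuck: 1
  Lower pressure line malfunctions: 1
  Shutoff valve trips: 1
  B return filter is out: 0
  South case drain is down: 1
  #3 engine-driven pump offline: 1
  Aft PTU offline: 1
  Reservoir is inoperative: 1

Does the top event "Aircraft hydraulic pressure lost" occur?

PTU path down [AND]: Inboard selector valve stuck=occurs, #3 engine-driven pump offline=occurs → all inputs occur → occurs.
Right circuit inoperative [OR]: Aft PTU offline=occurs, B return filter is out=not → at least one input occurs → occurs.
Left circuit inoperative [AND]: South case drain is down=occurs, Right circuit inoperative=occurs, Lower pressure line malfunctions=occurs, Shutoff valve trips=occurs → all inputs occur → occurs.
Aircraft hydraulic pressure lost [AND]: PTU path down=occurs, Left circuit inoperative=occurs, Reservoir is inoperative=occurs → all inputs occur → occurs.

Yes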